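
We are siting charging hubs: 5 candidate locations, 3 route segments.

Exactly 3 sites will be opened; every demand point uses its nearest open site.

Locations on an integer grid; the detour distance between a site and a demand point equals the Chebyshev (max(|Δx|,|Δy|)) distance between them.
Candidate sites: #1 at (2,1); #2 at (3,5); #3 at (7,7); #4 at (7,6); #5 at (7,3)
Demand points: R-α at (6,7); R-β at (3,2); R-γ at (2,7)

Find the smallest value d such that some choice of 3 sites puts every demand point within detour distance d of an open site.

Open {#1, #2, #3}.
  Farthest demand point is R-γ at detour distance 2 (to #2); all others are ≤ 2.
With {#1, #2, #4} the worst case is 2.
With {#1, #2, #5} the worst case is 3.
No size-3 selection achieves below 2.

2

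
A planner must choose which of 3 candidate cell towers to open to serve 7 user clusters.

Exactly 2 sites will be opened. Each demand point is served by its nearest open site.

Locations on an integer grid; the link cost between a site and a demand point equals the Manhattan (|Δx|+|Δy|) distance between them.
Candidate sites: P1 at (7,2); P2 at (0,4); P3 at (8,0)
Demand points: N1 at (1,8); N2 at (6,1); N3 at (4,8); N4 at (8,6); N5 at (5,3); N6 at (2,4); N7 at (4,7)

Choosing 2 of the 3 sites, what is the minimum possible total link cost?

Open {P1, P2}.
  N1→P2 5, N2→P1 2, N3→P2 8, N4→P1 5, N5→P1 3, N6→P2 2, N7→P2 7  ⇒ total 32.
Compare {P2, P3}: total 37.
Compare {P1, P3}: total 46.

32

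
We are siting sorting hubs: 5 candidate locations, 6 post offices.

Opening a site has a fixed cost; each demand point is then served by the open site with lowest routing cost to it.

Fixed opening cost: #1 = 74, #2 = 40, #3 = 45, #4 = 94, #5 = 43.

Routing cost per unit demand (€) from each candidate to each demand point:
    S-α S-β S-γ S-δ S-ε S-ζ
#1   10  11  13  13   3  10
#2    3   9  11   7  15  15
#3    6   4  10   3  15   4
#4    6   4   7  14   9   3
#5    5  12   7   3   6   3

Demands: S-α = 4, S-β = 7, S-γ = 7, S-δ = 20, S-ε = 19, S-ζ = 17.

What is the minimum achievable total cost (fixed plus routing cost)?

410

Open {#3, #5}: assign each demand point to its cheapest open site.
  S-α→#5 4×5=20, S-β→#3 7×4=28, S-γ→#5 7×7=49, S-δ→#3 20×3=60, S-ε→#5 19×6=114, S-ζ→#5 17×3=51
  routing cost 322, fixed 88 → total 410.
Compare {#5}: routing cost 378 + fixed 43 = 421.
Compare {#1, #3}: routing cost 307 + fixed 119 = 426.
Compare {#1, #3, #5}: routing cost 265 + fixed 162 = 427.
All other subsets cost ≥ 421. Minimum total cost: 410.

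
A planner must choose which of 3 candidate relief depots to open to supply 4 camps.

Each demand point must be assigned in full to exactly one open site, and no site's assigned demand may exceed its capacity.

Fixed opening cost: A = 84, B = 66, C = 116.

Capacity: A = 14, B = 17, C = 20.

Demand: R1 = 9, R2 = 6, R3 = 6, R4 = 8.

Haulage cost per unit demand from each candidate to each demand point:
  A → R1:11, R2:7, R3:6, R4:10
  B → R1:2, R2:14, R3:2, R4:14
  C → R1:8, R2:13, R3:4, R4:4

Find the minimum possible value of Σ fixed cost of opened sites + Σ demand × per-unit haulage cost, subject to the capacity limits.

Open {A, B}; cheapest assignment that respects the capacities:
  A (cap 14, load 14): R2, R4 — cost 6×7 + 8×10 = 122
  B (cap 17, load 15): R1, R3 — cost 9×2 + 6×2 = 30
  Shipping 152, fixed 150 → total 302.
  Any other capacity-feasible assignment to {A, B} ships for at least 152.
Compare {B, C}: its best feasible assignment gives total 322.
Compare {A, B, C}: its best feasible assignment gives total 370.
Every other set of open sites that can feasibly serve all demand totals ≥ 322 even under its best assignment. Minimum: 302.

302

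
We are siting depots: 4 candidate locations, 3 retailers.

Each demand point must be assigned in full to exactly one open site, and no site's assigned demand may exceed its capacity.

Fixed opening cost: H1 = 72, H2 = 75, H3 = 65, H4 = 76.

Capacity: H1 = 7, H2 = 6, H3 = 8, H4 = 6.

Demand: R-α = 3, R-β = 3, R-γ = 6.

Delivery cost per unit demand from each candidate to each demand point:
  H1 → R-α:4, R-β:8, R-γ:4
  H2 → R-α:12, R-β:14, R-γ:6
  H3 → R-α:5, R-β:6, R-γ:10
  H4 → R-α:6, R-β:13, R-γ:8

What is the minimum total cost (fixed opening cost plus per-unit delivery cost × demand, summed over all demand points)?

194

Open {H1, H3}; cheapest assignment that respects the capacities:
  H1 (cap 7, load 6): R-γ — cost 6×4 = 24
  H3 (cap 8, load 6): R-α, R-β — cost 3×5 + 3×6 = 33
  Shipping 57, fixed 137 → total 194.
  Any other capacity-feasible assignment to {H1, H3} ships for at least 57.
Compare {H2, H3}: its best feasible assignment gives total 209.
Compare {H1, H2}: its best feasible assignment gives total 219.
Every other set of open sites that can feasibly serve all demand totals ≥ 209 even under its best assignment. Minimum: 194.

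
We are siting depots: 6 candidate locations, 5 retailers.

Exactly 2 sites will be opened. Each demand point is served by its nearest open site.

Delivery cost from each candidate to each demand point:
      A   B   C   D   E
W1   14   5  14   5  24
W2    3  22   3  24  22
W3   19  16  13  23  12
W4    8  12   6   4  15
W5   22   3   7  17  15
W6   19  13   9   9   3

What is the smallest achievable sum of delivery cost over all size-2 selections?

Open {W2, W6}.
  A→W2 3, B→W6 13, C→W2 3, D→W6 9, E→W6 3  ⇒ total 31.
Compare {W4, W6}: total 33.
Compare {W1, W6}: total 36.
No size-2 selection does better; minimum is 31.

31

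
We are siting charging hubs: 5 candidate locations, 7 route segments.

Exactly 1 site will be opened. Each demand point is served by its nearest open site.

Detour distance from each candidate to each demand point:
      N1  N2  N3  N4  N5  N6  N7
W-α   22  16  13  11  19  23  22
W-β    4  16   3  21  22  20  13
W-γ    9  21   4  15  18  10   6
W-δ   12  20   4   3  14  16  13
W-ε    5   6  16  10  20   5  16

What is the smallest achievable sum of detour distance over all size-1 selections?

78

Open {W-ε}.
  N1→W-ε 5, N2→W-ε 6, N3→W-ε 16, N4→W-ε 10, N5→W-ε 20, N6→W-ε 5, N7→W-ε 16  ⇒ total 78.
Compare {W-δ}: total 82.
Compare {W-γ}: total 83.
No size-1 selection does better; minimum is 78.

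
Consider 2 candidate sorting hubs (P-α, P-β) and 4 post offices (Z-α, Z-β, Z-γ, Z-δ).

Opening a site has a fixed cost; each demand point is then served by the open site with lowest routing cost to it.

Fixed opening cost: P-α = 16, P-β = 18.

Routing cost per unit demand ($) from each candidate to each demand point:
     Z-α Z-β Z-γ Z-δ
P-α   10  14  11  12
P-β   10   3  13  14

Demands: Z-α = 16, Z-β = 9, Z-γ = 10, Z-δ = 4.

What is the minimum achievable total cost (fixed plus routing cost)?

Open {P-α, P-β}: assign each demand point to its cheapest open site.
  Z-α→P-α 16×10=160, Z-β→P-β 9×3=27, Z-γ→P-α 10×11=110, Z-δ→P-α 4×12=48
  routing cost 345, fixed 34 → total 379.
Compare {P-β}: routing cost 373 + fixed 18 = 391.
Compare {P-α}: routing cost 444 + fixed 16 = 460.

379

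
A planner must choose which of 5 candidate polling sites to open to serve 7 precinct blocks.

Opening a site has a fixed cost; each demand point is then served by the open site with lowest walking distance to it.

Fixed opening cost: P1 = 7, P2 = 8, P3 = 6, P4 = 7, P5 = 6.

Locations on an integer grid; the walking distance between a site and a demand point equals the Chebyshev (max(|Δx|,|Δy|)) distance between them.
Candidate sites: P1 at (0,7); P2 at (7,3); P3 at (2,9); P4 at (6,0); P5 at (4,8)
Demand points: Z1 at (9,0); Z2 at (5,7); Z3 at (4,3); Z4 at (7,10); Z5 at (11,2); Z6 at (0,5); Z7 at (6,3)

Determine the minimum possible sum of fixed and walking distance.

33

Open {P2, P5}: assign each demand point to its cheapest open site.
  Z1→P2 3, Z2→P5 1, Z3→P2 3, Z4→P5 3, Z5→P2 4, Z6→P5 4, Z7→P2 1
  walking distance 19, fixed 14 → total 33.
Compare {P4, P5}: walking distance 22 + fixed 13 = 35.
Compare {P2}: walking distance 29 + fixed 8 = 37.
Compare {P2, P3}: walking distance 23 + fixed 14 = 37.
All other subsets cost ≥ 35. Minimum total cost: 33.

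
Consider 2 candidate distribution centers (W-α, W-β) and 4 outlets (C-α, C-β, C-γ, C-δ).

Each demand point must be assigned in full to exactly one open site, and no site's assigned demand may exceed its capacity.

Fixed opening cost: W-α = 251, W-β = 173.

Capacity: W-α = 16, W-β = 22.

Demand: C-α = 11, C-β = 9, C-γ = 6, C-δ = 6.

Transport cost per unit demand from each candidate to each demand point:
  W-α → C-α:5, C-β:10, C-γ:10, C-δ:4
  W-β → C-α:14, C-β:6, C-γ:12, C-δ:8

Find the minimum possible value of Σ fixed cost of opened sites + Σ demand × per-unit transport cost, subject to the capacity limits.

653

Open {W-α, W-β}; cheapest assignment that respects the capacities:
  W-α (cap 16, load 11): C-α — cost 11×5 = 55
  W-β (cap 22, load 21): C-β, C-γ, C-δ — cost 9×6 + 6×12 + 6×8 = 174
  Shipping 229, fixed 424 → total 653.
  Any other capacity-feasible assignment to {W-α, W-β} ships for at least 229.
Total demand is 32 and no other set of sites has combined capacity ≥ 32, so {W-α, W-β} is the only feasible choice of open sites. Minimum: 653.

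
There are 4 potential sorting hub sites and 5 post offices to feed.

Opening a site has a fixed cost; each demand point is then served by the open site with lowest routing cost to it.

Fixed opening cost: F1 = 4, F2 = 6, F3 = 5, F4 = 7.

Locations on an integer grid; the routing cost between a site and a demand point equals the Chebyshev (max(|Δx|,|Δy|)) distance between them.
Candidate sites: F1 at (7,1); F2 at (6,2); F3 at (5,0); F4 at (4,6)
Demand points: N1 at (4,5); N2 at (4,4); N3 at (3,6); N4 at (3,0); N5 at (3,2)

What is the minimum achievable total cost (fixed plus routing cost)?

20

Open {F3, F4}: assign each demand point to its cheapest open site.
  N1→F4 1, N2→F4 2, N3→F4 1, N4→F3 2, N5→F3 2
  routing cost 8, fixed 12 → total 20.
Compare {F2}: routing cost 15 + fixed 6 = 21.
Compare {F4}: routing cost 14 + fixed 7 = 21.
Compare {F1, F4}: routing cost 12 + fixed 11 = 23.
All other subsets cost ≥ 21. Minimum total cost: 20.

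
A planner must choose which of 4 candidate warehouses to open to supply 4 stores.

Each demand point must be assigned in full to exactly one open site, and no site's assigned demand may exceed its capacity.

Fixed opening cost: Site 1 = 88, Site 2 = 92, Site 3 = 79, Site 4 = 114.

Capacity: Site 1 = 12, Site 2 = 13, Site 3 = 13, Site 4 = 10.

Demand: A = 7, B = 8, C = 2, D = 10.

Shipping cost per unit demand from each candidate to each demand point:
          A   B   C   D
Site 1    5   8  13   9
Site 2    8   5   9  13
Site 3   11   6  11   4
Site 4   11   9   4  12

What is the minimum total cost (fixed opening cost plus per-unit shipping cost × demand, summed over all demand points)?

Open {Site 1, Site 2, Site 3}; cheapest assignment that respects the capacities:
  Site 1 (cap 12, load 7): A — cost 7×5 = 35
  Site 2 (cap 13, load 10): B, C — cost 8×5 + 2×9 = 58
  Site 3 (cap 13, load 10): D — cost 10×4 = 40
  Shipping 133, fixed 259 → total 392.
  Any other capacity-feasible assignment to {Site 1, Site 2, Site 3} ships for at least 133.
Compare {Site 1, Site 3, Site 4}: its best feasible assignment gives total 436.
Compare {Site 2, Site 3, Site 4}: its best feasible assignment gives total 450.
Every other set of open sites that can feasibly serve all demand totals ≥ 436 even under its best assignment. Minimum: 392.

392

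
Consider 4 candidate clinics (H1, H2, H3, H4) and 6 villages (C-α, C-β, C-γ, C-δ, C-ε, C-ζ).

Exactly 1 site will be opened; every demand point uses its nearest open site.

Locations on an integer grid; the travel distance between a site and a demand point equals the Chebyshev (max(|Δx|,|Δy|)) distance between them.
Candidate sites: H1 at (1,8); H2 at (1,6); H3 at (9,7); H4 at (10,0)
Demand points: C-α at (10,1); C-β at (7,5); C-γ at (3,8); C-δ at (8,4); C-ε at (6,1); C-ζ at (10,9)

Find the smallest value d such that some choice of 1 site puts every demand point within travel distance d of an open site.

6

Open {H3}.
  Farthest demand point is C-α at travel distance 6 (to H3); all others are ≤ 6.
With {H1} the worst case is 9.
With {H2} the worst case is 9.
No size-1 selection achieves below 6.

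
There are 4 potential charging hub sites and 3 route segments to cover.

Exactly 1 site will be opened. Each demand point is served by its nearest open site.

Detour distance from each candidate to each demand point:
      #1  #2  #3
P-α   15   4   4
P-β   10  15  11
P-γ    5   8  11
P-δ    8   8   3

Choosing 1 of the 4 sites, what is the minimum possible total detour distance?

19

Open {P-δ}.
  #1→P-δ 8, #2→P-δ 8, #3→P-δ 3  ⇒ total 19.
Compare {P-α}: total 23.
Compare {P-γ}: total 24.
No size-1 selection does better; minimum is 19.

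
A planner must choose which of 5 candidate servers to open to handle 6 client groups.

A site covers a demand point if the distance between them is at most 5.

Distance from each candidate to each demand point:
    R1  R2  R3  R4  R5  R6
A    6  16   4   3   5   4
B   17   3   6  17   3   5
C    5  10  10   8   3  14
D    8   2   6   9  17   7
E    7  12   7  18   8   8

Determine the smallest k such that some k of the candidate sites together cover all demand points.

3

Coverage sets (demand points within 5 of each site):
  A: {R3, R4, R5, R6}
  B: {R2, R5, R6}
  C: {R1, R5}
  D: {R2}
  E: {}
No 2 sites suffice: every size-2 union leaves at least one demand point uncovered.
But {A, B, C} covers everything, so the minimum is 3.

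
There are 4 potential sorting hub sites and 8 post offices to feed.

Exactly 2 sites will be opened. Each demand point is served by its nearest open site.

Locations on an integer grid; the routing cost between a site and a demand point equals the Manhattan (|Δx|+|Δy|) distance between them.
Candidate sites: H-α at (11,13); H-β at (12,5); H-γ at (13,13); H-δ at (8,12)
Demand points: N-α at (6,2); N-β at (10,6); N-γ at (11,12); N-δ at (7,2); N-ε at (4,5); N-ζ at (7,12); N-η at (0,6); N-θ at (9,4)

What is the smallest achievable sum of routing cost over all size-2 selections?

Open {H-β, H-δ}.
  N-α→H-β 9, N-β→H-β 3, N-γ→H-δ 3, N-δ→H-β 8, N-ε→H-β 8, N-ζ→H-δ 1, N-η→H-β 13, N-θ→H-β 4  ⇒ total 49.
Compare {H-α, H-β}: total 51.
Compare {H-β, H-γ}: total 55.
No size-2 selection does better; minimum is 49.

49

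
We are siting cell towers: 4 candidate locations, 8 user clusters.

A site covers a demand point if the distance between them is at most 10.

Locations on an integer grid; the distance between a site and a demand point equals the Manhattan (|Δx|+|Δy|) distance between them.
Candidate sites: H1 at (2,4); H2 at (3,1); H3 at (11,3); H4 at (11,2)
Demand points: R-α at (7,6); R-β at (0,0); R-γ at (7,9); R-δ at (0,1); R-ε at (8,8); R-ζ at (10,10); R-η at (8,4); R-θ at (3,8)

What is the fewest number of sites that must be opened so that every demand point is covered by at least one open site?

Coverage sets (demand points within 10 of each site):
  H1: {R-α, R-β, R-γ, R-δ, R-ε, R-η, R-θ}
  H2: {R-α, R-β, R-δ, R-η, R-θ}
  H3: {R-α, R-γ, R-ε, R-ζ, R-η}
  H4: {R-α, R-ε, R-ζ, R-η}
No single site covers all 8 demand points.
But {H1, H3} covers everything, so the minimum is 2.

2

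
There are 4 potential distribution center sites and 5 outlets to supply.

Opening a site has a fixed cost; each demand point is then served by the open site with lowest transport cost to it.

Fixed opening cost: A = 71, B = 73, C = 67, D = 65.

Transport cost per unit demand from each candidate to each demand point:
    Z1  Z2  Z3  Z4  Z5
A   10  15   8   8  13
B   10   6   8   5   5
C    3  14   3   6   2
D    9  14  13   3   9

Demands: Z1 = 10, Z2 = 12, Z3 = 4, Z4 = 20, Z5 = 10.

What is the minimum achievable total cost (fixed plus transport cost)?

374

Open {B, C}: assign each demand point to its cheapest open site.
  Z1→C 10×3=30, Z2→B 12×6=72, Z3→C 4×3=12, Z4→B 20×5=100, Z5→C 10×2=20
  transport cost 234, fixed 140 → total 374.
Compare {B, C, D}: transport cost 194 + fixed 205 = 399.
Compare {C}: transport cost 350 + fixed 67 = 417.
Compare {C, D}: transport cost 290 + fixed 132 = 422.
All other subsets cost ≥ 399. Minimum total cost: 374.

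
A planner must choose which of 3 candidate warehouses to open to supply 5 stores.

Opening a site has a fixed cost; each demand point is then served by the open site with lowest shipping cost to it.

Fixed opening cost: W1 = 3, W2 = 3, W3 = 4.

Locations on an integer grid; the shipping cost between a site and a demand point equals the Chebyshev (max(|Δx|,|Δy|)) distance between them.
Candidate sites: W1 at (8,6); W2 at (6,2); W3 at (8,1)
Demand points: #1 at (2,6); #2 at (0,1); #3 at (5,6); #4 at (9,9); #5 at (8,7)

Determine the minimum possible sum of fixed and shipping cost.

23

Open {W1, W2}: assign each demand point to its cheapest open site.
  #1→W2 4, #2→W2 6, #3→W1 3, #4→W1 3, #5→W1 1
  shipping cost 17, fixed 6 → total 23.
Compare {W1}: shipping cost 21 + fixed 3 = 24.
Compare {W1, W2, W3}: shipping cost 17 + fixed 10 = 27.
Compare {W1, W3}: shipping cost 21 + fixed 7 = 28.
All other subsets cost ≥ 24. Minimum total cost: 23.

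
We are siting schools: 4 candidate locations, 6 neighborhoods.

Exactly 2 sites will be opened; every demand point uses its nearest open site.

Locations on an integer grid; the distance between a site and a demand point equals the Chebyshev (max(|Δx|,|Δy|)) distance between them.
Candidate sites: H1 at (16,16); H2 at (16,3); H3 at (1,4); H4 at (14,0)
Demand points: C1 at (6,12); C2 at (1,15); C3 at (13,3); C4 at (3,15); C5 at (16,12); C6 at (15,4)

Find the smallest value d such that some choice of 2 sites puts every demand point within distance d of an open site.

11

Open {H2, H3}.
  Farthest demand point is C2 at distance 11 (to H3); all others are ≤ 11.
With {H1, H3} the worst case is 12.
With {H3, H4} the worst case is 12.
No size-2 selection achieves below 11.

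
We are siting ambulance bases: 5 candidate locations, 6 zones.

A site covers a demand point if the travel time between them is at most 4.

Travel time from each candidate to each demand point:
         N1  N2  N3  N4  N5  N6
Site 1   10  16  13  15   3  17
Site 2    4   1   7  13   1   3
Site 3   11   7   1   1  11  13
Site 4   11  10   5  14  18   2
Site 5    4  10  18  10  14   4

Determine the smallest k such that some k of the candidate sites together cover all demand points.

Coverage sets (demand points within 4 of each site):
  Site 1: {N5}
  Site 2: {N1, N2, N5, N6}
  Site 3: {N3, N4}
  Site 4: {N6}
  Site 5: {N1, N6}
No single site covers all 6 demand points.
But {Site 2, Site 3} covers everything, so the minimum is 2.

2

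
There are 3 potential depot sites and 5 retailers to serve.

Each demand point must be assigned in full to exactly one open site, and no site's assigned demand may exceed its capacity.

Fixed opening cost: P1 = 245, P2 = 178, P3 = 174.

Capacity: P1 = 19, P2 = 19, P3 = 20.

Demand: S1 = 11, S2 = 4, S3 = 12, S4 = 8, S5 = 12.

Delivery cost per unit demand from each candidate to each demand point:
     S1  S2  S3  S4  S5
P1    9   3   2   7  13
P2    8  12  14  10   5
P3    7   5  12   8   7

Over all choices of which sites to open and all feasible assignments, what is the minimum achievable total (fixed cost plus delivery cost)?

834

Open {P1, P2, P3}; cheapest assignment that respects the capacities:
  P1 (cap 19, load 16): S2, S3 — cost 4×3 + 12×2 = 36
  P2 (cap 19, load 12): S5 — cost 12×5 = 60
  P3 (cap 20, load 19): S1, S4 — cost 11×7 + 8×8 = 141
  Shipping 237, fixed 597 → total 834.
  Any other capacity-feasible assignment to {P1, P2, P3} ships for at least 237.
Total demand is 47 and no other set of sites has combined capacity ≥ 47, so {P1, P2, P3} is the only feasible choice of open sites. Minimum: 834.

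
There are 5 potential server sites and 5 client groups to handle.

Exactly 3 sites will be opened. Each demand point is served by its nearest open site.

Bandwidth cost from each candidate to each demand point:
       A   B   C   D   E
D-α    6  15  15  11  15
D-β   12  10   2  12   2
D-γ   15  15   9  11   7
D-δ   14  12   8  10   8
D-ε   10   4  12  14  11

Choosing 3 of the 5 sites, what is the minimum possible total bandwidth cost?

25

Open {D-α, D-β, D-ε}.
  A→D-α 6, B→D-ε 4, C→D-β 2, D→D-α 11, E→D-β 2  ⇒ total 25.
Compare {D-β, D-δ, D-ε}: total 28.
Compare {D-β, D-γ, D-ε}: total 29.
No size-3 selection does better; minimum is 25.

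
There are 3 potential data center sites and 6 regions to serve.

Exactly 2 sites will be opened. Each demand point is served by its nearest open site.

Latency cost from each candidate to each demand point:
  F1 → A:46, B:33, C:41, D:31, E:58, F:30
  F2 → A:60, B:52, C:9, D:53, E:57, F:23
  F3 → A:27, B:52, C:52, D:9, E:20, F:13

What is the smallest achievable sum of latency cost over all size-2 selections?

130

Open {F2, F3}.
  A→F3 27, B→F2 52, C→F2 9, D→F3 9, E→F3 20, F→F3 13  ⇒ total 130.
Compare {F1, F3}: total 143.
Compare {F1, F2}: total 199.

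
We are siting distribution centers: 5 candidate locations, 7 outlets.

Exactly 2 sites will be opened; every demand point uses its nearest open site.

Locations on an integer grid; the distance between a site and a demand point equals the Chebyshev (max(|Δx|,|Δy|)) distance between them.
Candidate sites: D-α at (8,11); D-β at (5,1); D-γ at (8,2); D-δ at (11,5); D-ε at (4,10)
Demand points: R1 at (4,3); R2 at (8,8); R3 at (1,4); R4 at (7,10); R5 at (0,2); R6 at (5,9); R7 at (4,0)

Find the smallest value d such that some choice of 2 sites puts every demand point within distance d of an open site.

Open {D-α, D-β}.
  Farthest demand point is R5 at distance 5 (to D-β); all others are ≤ 5.
With {D-β, D-ε} the worst case is 5.
With {D-β, D-δ} the worst case is 6.
No size-2 selection achieves below 5.

5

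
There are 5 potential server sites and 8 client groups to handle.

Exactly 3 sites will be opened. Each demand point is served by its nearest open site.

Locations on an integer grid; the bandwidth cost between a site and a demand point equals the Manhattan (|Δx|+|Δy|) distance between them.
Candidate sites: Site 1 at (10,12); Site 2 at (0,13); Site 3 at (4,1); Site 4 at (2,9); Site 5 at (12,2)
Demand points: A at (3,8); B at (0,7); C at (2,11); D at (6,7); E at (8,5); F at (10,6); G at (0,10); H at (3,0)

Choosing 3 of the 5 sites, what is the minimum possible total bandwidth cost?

Open {Site 3, Site 4, Site 5}.
  A→Site 4 2, B→Site 4 4, C→Site 4 2, D→Site 4 6, E→Site 5 7, F→Site 5 6, G→Site 4 3, H→Site 3 2  ⇒ total 32.
Compare {Site 1, Site 3, Site 4}: total 33.
Compare {Site 2, Site 3, Site 4}: total 38.
No size-3 selection does better; minimum is 32.

32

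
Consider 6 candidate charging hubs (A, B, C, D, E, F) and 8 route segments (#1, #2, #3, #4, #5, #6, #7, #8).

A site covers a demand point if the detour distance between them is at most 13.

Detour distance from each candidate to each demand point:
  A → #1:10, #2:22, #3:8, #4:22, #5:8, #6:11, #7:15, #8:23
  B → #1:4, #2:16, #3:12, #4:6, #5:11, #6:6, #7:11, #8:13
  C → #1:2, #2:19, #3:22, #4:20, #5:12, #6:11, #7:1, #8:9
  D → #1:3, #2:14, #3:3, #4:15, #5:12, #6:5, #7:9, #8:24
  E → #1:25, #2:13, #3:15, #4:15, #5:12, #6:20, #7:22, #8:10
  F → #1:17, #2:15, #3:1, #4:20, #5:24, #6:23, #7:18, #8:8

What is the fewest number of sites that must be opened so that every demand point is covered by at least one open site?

2

Coverage sets (demand points within 13 of each site):
  A: {#1, #3, #5, #6}
  B: {#1, #3, #4, #5, #6, #7, #8}
  C: {#1, #5, #6, #7, #8}
  D: {#1, #3, #5, #6, #7}
  E: {#2, #5, #8}
  F: {#3, #8}
No single site covers all 8 demand points.
But {B, E} covers everything, so the minimum is 2.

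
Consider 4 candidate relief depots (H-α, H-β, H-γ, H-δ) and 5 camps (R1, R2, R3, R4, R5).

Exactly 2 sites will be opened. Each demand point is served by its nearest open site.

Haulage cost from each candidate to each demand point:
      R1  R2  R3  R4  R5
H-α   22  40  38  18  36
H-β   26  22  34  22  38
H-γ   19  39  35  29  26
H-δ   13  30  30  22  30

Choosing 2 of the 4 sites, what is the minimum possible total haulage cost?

Open {H-β, H-δ}.
  R1→H-δ 13, R2→H-β 22, R3→H-δ 30, R4→H-β 22, R5→H-δ 30  ⇒ total 117.
Compare {H-α, H-δ}: total 121.
Compare {H-γ, H-δ}: total 121.
No size-2 selection does better; minimum is 117.

117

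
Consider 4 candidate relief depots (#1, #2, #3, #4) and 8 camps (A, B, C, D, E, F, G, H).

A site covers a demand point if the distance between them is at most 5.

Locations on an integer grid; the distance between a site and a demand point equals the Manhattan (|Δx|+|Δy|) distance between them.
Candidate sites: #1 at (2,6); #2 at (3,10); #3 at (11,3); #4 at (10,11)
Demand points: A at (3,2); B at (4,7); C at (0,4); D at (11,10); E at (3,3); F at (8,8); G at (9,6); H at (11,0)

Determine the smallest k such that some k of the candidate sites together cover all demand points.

Coverage sets (demand points within 5 of each site):
  #1: {A, B, C, E}
  #2: {B}
  #3: {G, H}
  #4: {D, F}
No 2 sites suffice: every size-2 union leaves at least one demand point uncovered.
But {#1, #3, #4} covers everything, so the minimum is 3.

3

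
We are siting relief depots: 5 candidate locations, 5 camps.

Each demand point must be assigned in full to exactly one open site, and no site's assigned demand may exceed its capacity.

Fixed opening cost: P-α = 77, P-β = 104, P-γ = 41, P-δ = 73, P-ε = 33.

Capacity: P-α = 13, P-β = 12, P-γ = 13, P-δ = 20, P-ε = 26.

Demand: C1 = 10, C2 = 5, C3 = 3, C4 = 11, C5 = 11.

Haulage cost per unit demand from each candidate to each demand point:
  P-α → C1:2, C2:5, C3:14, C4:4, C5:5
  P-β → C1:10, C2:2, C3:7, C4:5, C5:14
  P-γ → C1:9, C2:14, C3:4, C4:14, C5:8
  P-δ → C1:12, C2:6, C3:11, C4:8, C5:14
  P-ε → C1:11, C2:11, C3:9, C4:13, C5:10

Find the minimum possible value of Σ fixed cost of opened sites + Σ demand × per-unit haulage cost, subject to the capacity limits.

450

Open {P-α, P-γ, P-δ}; cheapest assignment that respects the capacities:
  P-α (cap 13, load 10): C1 — cost 10×2 = 20
  P-γ (cap 13, load 11): C5 — cost 11×8 = 88
  P-δ (cap 20, load 19): C2, C3, C4 — cost 5×6 + 3×11 + 11×8 = 151
  Shipping 259, fixed 191 → total 450.
  Any other capacity-feasible assignment to {P-α, P-γ, P-δ} ships for at least 259.
Compare {P-α, P-δ, P-ε}: its best feasible assignment gives total 458.
Compare {P-α, P-γ, P-ε}: its best feasible assignment gives total 462.
Every other set of open sites that can feasibly serve all demand totals ≥ 458 even under its best assignment. Minimum: 450.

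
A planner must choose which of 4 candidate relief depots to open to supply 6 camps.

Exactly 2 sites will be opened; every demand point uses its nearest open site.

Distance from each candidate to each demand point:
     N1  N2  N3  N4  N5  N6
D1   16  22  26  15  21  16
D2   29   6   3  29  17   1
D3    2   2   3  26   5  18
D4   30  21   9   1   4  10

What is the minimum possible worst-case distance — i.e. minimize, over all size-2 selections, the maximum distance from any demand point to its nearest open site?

10

Open {D3, D4}.
  Farthest demand point is N6 at distance 10 (to D4); all others are ≤ 10.
With {D1, D3} the worst case is 16.
With {D1, D2} the worst case is 17.
No size-2 selection achieves below 10.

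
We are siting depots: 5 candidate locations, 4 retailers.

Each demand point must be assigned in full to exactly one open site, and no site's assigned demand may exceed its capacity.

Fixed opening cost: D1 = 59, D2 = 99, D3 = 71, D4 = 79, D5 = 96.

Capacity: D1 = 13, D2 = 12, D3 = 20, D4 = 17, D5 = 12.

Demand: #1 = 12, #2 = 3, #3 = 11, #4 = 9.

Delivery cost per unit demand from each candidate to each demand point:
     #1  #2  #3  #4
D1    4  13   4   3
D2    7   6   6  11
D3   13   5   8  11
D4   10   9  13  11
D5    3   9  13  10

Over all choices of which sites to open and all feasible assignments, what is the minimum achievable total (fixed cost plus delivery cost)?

Open {D1, D3, D5}; cheapest assignment that respects the capacities:
  D1 (cap 13, load 9): #4 — cost 9×3 = 27
  D3 (cap 20, load 14): #2, #3 — cost 3×5 + 11×8 = 103
  D5 (cap 12, load 12): #1 — cost 12×3 = 36
  Shipping 166, fixed 226 → total 392.
  Any other capacity-feasible assignment to {D1, D3, D5} ships for at least 166.
Compare {D1, D2, D5}: its best feasible assignment gives total 422.
Compare {D1, D4, D5}: its best feasible assignment gives total 440.
Every other set of open sites that can feasibly serve all demand totals ≥ 422 even under its best assignment. Minimum: 392.

392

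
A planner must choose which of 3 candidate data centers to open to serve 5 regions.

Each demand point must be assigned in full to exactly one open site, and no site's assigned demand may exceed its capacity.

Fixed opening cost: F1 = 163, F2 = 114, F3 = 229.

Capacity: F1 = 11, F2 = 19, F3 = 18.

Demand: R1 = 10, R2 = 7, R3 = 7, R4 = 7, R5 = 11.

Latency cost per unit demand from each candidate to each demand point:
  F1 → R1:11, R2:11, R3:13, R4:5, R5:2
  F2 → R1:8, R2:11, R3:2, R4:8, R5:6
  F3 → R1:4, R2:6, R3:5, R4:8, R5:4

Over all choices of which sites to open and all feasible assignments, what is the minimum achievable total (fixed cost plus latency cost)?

680

Open {F1, F2, F3}; cheapest assignment that respects the capacities:
  F1 (cap 11, load 11): R5 — cost 11×2 = 22
  F2 (cap 19, load 14): R3, R4 — cost 7×2 + 7×8 = 70
  F3 (cap 18, load 17): R1, R2 — cost 10×4 + 7×6 = 82
  Shipping 174, fixed 506 → total 680.
  Any other capacity-feasible assignment to {F1, F2, F3} ships for at least 174.
Total demand is 42 and no other set of sites has combined capacity ≥ 42, so {F1, F2, F3} is the only feasible choice of open sites. Minimum: 680.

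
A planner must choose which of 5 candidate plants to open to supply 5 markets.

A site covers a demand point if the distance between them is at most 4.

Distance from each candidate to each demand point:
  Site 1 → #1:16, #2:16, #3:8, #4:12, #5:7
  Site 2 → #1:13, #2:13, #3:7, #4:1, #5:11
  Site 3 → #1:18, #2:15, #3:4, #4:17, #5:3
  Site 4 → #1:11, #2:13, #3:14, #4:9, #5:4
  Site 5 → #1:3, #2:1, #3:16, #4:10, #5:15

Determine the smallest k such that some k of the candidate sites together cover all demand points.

3

Coverage sets (demand points within 4 of each site):
  Site 1: {}
  Site 2: {#4}
  Site 3: {#3, #5}
  Site 4: {#5}
  Site 5: {#1, #2}
No 2 sites suffice: every size-2 union leaves at least one demand point uncovered.
But {Site 2, Site 3, Site 5} covers everything, so the minimum is 3.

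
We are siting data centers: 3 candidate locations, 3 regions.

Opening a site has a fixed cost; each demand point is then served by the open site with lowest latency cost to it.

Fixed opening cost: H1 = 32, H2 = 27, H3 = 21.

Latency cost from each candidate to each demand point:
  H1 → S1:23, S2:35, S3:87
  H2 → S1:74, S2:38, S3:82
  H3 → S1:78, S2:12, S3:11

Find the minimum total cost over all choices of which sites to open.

Open {H1, H3}: assign each demand point to its cheapest open site.
  S1→H1 23, S2→H3 12, S3→H3 11
  latency cost 46, fixed 53 → total 99.
Compare {H3}: latency cost 101 + fixed 21 = 122.
Compare {H1, H2, H3}: latency cost 46 + fixed 80 = 126.
Compare {H2, H3}: latency cost 97 + fixed 48 = 145.
All other subsets cost ≥ 122. Minimum total cost: 99.

99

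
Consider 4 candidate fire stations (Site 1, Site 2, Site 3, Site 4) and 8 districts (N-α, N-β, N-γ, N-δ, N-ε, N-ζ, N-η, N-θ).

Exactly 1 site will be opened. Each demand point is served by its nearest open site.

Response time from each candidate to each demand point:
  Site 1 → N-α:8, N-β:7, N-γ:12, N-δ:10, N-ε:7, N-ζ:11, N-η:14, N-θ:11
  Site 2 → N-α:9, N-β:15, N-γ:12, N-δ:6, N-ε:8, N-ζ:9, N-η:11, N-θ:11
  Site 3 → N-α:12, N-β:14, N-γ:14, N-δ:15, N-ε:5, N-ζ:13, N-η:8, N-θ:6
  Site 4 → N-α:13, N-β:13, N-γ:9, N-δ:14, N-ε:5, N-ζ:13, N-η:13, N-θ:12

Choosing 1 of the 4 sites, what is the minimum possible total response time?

Open {Site 1}.
  N-α→Site 1 8, N-β→Site 1 7, N-γ→Site 1 12, N-δ→Site 1 10, N-ε→Site 1 7, N-ζ→Site 1 11, N-η→Site 1 14, N-θ→Site 1 11  ⇒ total 80.
Compare {Site 2}: total 81.
Compare {Site 3}: total 87.
No size-1 selection does better; minimum is 80.

80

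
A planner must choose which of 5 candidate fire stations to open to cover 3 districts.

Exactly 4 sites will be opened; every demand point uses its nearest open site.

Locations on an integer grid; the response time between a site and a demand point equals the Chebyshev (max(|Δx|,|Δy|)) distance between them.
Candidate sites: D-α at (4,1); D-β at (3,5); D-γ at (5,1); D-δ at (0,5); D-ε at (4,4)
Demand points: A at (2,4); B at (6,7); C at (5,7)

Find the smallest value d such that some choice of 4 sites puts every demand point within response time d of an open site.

3

Open {D-α, D-β, D-γ, D-δ}.
  Farthest demand point is B at response time 3 (to D-β); all others are ≤ 3.
With {D-α, D-β, D-γ, D-ε} the worst case is 3.
With {D-α, D-β, D-δ, D-ε} the worst case is 3.
No size-4 selection achieves below 3.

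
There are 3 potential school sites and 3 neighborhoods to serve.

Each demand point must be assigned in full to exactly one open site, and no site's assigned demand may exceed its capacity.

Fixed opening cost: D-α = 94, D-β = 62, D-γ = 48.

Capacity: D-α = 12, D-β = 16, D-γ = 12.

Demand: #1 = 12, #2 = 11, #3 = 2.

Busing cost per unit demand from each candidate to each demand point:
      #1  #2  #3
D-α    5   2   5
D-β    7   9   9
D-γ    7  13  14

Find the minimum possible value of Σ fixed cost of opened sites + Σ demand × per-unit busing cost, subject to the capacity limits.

280

Open {D-α, D-β}; cheapest assignment that respects the capacities:
  D-α (cap 12, load 11): #2 — cost 11×2 = 22
  D-β (cap 16, load 14): #1, #3 — cost 12×7 + 2×9 = 102
  Shipping 124, fixed 156 → total 280.
  Any other capacity-feasible assignment to {D-α, D-β} ships for at least 124.
Compare {D-β, D-γ}: its best feasible assignment gives total 311.
Compare {D-α, D-β, D-γ}: its best feasible assignment gives total 328.
Every other set of open sites that can feasibly serve all demand totals ≥ 311 even under its best assignment. Minimum: 280.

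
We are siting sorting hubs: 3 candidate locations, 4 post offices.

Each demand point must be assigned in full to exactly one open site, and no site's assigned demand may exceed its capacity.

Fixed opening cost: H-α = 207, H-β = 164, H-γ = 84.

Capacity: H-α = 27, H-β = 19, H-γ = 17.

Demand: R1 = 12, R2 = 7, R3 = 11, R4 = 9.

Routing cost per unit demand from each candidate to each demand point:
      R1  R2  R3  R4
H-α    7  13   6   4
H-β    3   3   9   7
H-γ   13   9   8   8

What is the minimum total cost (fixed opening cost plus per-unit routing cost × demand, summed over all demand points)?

Open {H-α, H-β}; cheapest assignment that respects the capacities:
  H-α (cap 27, load 20): R3, R4 — cost 11×6 + 9×4 = 102
  H-β (cap 19, load 19): R1, R2 — cost 12×3 + 7×3 = 57
  Shipping 159, fixed 371 → total 530.
  Any other capacity-feasible assignment to {H-α, H-β} ships for at least 159.
Compare {H-α, H-γ}: its best feasible assignment gives total 576.
Compare {H-α, H-β, H-γ}: its best feasible assignment gives total 614.
Every other set of open sites that can feasibly serve all demand totals ≥ 576 even under its best assignment. Minimum: 530.

530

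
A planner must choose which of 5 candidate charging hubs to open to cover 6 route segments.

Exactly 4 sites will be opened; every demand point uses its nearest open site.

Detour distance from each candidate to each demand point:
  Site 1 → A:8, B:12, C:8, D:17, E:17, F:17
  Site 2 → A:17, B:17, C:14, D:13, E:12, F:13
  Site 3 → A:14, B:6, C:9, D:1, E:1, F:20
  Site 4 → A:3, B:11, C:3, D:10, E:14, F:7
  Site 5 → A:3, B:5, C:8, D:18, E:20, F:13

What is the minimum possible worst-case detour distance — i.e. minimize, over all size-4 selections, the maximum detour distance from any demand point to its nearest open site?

7

Open {Site 1, Site 2, Site 3, Site 4}.
  Farthest demand point is F at detour distance 7 (to Site 4); all others are ≤ 7.
With {Site 1, Site 3, Site 4, Site 5} the worst case is 7.
With {Site 2, Site 3, Site 4, Site 5} the worst case is 7.
No size-4 selection achieves below 7.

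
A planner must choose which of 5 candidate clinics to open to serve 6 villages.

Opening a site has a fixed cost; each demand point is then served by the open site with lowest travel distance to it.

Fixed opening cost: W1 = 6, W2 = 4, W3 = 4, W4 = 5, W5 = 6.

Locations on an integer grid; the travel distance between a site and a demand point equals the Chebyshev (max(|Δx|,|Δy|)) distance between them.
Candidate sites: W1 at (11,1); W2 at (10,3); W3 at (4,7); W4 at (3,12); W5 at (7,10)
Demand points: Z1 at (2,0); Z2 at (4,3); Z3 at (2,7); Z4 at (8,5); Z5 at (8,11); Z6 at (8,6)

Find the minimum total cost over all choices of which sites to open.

29

Open {W3}: assign each demand point to its cheapest open site.
  Z1→W3 7, Z2→W3 4, Z3→W3 2, Z4→W3 4, Z5→W3 4, Z6→W3 4
  travel distance 25, fixed 4 → total 29.
Compare {W2, W3}: travel distance 22 + fixed 8 = 30.
Compare {W3, W5}: travel distance 22 + fixed 10 = 32.
Compare {W2, W3, W5}: travel distance 19 + fixed 14 = 33.
All other subsets cost ≥ 30. Minimum total cost: 29.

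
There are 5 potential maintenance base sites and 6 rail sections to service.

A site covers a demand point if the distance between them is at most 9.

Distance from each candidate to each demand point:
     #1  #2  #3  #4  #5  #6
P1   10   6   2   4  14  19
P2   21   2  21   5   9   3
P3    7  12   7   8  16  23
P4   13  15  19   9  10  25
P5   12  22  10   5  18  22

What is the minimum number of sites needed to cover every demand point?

2

Coverage sets (demand points within 9 of each site):
  P1: {#2, #3, #4}
  P2: {#2, #4, #5, #6}
  P3: {#1, #3, #4}
  P4: {#4}
  P5: {#4}
No single site covers all 6 demand points.
But {P2, P3} covers everything, so the minimum is 2.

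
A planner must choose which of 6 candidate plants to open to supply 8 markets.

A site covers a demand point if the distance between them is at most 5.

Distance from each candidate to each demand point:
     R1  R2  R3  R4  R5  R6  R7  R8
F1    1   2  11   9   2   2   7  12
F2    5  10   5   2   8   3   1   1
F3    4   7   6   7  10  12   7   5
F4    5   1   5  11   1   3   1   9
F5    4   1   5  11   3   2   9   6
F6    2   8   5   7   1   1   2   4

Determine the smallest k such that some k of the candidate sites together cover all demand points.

Coverage sets (demand points within 5 of each site):
  F1: {R1, R2, R5, R6}
  F2: {R1, R3, R4, R6, R7, R8}
  F3: {R1, R8}
  F4: {R1, R2, R3, R5, R6, R7}
  F5: {R1, R2, R3, R5, R6}
  F6: {R1, R3, R5, R6, R7, R8}
No single site covers all 8 demand points.
But {F1, F2} covers everything, so the minimum is 2.

2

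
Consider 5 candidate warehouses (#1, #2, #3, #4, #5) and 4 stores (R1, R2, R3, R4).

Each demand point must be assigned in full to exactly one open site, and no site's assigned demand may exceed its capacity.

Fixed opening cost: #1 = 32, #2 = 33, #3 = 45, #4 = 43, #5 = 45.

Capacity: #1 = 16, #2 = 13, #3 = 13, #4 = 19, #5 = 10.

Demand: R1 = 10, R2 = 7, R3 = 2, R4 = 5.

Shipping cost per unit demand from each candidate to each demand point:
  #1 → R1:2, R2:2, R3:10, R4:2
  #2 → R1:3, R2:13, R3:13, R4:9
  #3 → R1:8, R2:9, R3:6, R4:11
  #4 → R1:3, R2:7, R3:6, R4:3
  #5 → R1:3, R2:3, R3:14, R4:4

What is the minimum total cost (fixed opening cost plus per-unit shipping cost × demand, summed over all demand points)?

139

Open {#1, #2}; cheapest assignment that respects the capacities:
  #1 (cap 16, load 14): R2, R3, R4 — cost 7×2 + 2×10 + 5×2 = 44
  #2 (cap 13, load 10): R1 — cost 10×3 = 30
  Shipping 74, fixed 65 → total 139.
  Any other capacity-feasible assignment to {#1, #2} ships for at least 74.
Compare {#1, #4}: its best feasible assignment gives total 141.
Compare {#1, #5}: its best feasible assignment gives total 151.
Every other set of open sites that can feasibly serve all demand totals ≥ 141 even under its best assignment. Minimum: 139.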